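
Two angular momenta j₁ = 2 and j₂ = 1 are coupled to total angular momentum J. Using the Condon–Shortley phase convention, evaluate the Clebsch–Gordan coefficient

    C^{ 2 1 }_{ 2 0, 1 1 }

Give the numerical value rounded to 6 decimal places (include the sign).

√[5·1!3!1!/6! · 2!2!2!0!3!1!] = √(2)
  +(−1)^1/∏(1,0,1,1,2,0)! = -1/2  (running -1/2)
⟨..|..⟩ = √(2)·(-1/2) = -0.707107

-0.707107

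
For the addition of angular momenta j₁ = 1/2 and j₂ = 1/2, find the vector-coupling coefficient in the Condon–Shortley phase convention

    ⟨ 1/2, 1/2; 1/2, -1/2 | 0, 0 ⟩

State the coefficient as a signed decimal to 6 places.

+√(1/2) = +0.707107

j₁+j₂−J=1  J+j₁−j₂=0  J−j₁+j₂=0  j₁+j₂+J+1=2
(j₁±m₁, j₂±m₂, J±M) = (1,0,0,1,0,0)
P² = 1/2
sum k=0..0:
  [0] +1/1 = 1
S = 1
C² = P²·S² = 1/2 ; C = +0.707107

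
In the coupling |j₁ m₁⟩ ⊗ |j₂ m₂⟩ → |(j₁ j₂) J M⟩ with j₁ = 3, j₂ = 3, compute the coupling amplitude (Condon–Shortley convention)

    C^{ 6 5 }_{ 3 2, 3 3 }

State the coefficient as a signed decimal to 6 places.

+0.707107  (= +√(1/2))

√[13·0!6!6!/13! · 5!1!6!0!11!1!] = √(3732480000)
  +(−1)^0/∏(0,0,1,6,5,0)! = 1/86400  (running 1/86400)
⟨..|..⟩ = √(3732480000)·(1/86400) = +0.707107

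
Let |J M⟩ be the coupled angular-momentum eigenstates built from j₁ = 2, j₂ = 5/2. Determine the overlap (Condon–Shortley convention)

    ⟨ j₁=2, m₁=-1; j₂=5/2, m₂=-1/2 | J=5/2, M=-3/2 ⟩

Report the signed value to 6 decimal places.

−√(6/35) = -0.414039

j₁+j₂−J=2  J+j₁−j₂=2  J−j₁+j₂=3  j₁+j₂+J+1=8
(j₁±m₁, j₂±m₂, J±M) = (1,3,2,3,1,4)
P² = 216/35
sum k=1..2:
  [1] −1/4 = -1/4
  [2] +1/12 = 1/12
S = -1/6
C² = P²·S² = 6/35 ; C = -0.414039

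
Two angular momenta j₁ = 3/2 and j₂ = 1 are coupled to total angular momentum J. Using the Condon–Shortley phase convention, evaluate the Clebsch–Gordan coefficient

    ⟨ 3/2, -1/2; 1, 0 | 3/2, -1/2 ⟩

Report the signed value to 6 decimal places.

-0.258199

triangle: 1!×2!×1!/5! = 2/120
(j±m)!: 1!×2!×1!×1!×1!×2! = 4
prefactor² = (2J+1)×Δ×N² = 4/15
  k=0: +1/(0!×1!×2!×1!×0!×0!) = 1/2
  k=1: −1/(1!×0!×1!×0!×1!×1!) = -1
Σ = -1/2  ⇒  CG² = 4/15×(-1/2)² = 1/15
CG = −√(1/15) = -0.258199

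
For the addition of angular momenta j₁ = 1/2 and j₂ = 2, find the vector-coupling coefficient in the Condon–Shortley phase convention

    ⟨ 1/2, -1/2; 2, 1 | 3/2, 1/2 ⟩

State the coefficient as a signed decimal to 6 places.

triangle: 1!×0!×3!/5! = 6/120
(j±m)!: 0!×1!×3!×1!×2!×1! = 12
prefactor² = (2J+1)×Δ×N² = 12/5
  k=1: −1/(1!×0!×0!×2!×0!×1!) = -1/2
Σ = -1/2  ⇒  CG² = 12/5×(-1/2)² = 3/5
CG = −√(3/5) = -0.774597

-0.774597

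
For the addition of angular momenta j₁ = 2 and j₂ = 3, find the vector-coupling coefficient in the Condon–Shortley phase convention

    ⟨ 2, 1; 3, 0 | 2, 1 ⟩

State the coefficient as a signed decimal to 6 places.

triangle: 3!·1!·3!/8! = 36/40320
(j±m)!: 3!·1!·3!·3!·3!·1! = 1296
prefactor² = (2J+1)·Δ·N² = 81/14
  k=0: +1/(0!·3!·1!·3!·0!·0!) = 1/36
  k=1: −1/(1!·2!·0!·2!·1!·1!) = -1/4
Σ = -2/9  ⇒  CG² = 81/14·(-2/9)² = 2/7
CG = −√(2/7) = -0.534522

-0.534522  (= −√(2/7))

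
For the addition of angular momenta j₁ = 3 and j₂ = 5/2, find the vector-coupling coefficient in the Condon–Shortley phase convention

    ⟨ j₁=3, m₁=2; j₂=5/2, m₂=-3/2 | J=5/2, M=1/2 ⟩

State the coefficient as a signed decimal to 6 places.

+√(1/14) = +0.267261

triangle: 3!×3!×2!/9! = 72/362880
(j±m)!: 5!×1!×1!×4!×3!×2! = 34560
prefactor² = (2J+1)×Δ×N² = 288/7
  k=0: +1/(0!×3!×1!×1!×2!×1!) = 1/12
  k=1: −1/(1!×2!×0!×0!×3!×2!) = -1/24
Σ = 1/24  ⇒  CG² = 288/7×1/24² = 1/14
CG = +√(1/14) = +0.267261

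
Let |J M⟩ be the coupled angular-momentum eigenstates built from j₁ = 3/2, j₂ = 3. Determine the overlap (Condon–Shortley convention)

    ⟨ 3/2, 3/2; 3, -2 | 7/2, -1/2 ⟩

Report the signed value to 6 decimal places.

j₁+j₂−J=1  J+j₁−j₂=2  J−j₁+j₂=5  j₁+j₂+J+1=9
(j₁±m₁, j₂±m₂, J±M) = (3,0,1,5,3,4)
P² = 3840/7
sum k=0..0:
  [0] +1/48 = 1/48
S = 1/48
C² = P²·S² = 5/21 ; C = +0.487950

+√(5/21) ≈ +0.487950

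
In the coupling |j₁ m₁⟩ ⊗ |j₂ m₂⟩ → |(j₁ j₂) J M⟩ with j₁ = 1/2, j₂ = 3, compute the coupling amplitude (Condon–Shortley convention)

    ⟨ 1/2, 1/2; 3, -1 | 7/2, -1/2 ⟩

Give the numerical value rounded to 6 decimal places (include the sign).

√[8·0!1!6!/8! · 1!0!2!4!3!4!] = √(6912/7)
  +(−1)^0/∏(0,0,0,2,1,4)! = 1/48  (running 1/48)
⟨..|..⟩ = √(6912/7)·(1/48) = +0.654654

+√(3/7) = +0.654654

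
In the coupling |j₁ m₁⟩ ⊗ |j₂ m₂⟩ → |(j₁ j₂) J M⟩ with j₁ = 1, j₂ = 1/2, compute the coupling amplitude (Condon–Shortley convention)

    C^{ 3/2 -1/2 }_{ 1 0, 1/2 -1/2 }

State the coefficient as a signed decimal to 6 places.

√[4·0!2!1!/4! · 1!1!0!1!1!2!] = √(2/3)
  +(−1)^0/∏(0,0,1,0,1,1)! = 1  (running 1)
⟨..|..⟩ = √(2/3)·(1) = +0.816497

+√(2/3) = +0.816497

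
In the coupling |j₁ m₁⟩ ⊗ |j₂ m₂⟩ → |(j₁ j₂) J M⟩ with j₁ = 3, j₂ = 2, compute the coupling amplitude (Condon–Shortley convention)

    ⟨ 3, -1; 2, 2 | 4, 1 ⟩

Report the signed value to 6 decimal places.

√[9·1!5!3!/10! · 2!4!4!0!5!3!] = √(10368/7)
  +(−1)^1/∏(1,0,3,3,2,0)! = -1/72  (running -1/72)
⟨..|..⟩ = √(10368/7)·(-1/72) = -0.534522

-0.534522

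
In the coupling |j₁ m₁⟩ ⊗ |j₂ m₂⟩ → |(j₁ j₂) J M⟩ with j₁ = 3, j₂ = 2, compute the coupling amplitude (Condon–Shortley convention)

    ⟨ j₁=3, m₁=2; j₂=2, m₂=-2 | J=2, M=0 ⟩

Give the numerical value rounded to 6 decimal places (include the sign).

√[5·3!3!1!/8! · 5!1!0!4!2!2!] = √(360/7)
  +(−1)^0/∏(0,3,1,0,2,1)! = 1/12  (running 1/12)
⟨..|..⟩ = √(360/7)·(1/12) = +0.597614

+√(5/14) ≈ +0.597614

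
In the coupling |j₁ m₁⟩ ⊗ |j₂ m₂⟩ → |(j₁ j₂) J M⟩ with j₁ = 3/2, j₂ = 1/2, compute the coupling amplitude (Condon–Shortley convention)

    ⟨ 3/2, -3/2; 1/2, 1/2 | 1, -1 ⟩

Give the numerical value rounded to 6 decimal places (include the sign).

triangle: 1!×2!×0!/4! = 2/24
(j±m)!: 0!×3!×1!×0!×0!×2! = 12
prefactor² = (2J+1)×Δ×N² = 3
  k=1: −1/(1!×0!×2!×0!×0!×0!) = -1/2
Σ = -1/2  ⇒  CG² = 3×(-1/2)² = 3/4
CG = −√(3/4) = -0.866025

−√(3/4) = -0.866025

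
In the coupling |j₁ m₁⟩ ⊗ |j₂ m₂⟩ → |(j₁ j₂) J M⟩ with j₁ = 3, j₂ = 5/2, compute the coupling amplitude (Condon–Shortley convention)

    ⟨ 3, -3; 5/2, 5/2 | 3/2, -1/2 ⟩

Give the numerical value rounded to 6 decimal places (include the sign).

√[4·4!2!1!/8! · 0!6!5!0!1!2!] = √(5760/7)
  +(−1)^4/∏(4,0,2,1,0,0)! = 1/48  (running 1/48)
⟨..|..⟩ = √(5760/7)·(1/48) = +0.597614

+0.597614  (= +√(5/14))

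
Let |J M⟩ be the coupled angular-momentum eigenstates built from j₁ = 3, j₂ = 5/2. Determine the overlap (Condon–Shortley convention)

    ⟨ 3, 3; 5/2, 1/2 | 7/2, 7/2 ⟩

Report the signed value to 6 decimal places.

j₁+j₂−J=2  J+j₁−j₂=4  J−j₁+j₂=3  j₁+j₂+J+1=10
(j₁±m₁, j₂±m₂, J±M) = (6,0,3,2,7,0)
P² = 27648
sum k=0..0:
  [0] +1/288 = 1/288
S = 1/288
C² = P²·S² = 1/3 ; C = +0.577350

+0.577350  (= +√(1/3))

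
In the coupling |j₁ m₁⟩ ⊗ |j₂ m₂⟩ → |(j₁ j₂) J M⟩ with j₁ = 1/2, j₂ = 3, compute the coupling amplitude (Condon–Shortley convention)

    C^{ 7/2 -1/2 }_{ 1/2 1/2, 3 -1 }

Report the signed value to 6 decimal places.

+√(3/7) = +0.654654

√[8·0!1!6!/8! · 1!0!2!4!3!4!] = √(6912/7)
  +(−1)^0/∏(0,0,0,2,1,4)! = 1/48  (running 1/48)
⟨..|..⟩ = √(6912/7)·(1/48) = +0.654654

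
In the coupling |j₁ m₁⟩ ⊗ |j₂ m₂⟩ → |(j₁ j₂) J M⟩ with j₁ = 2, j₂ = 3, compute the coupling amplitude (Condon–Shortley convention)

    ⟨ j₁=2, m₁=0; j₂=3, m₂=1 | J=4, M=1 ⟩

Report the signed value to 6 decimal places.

−√(3/28) = -0.327327

√[9·1!3!5!/10! · 2!2!4!2!5!3!] = √(1728/7)
  +(−1)^0/∏(0,1,2,4,1,1)! = 1/48  (running 1/48)
  +(−1)^1/∏(1,0,1,3,2,2)! = -1/24  (running -1/48)
⟨..|..⟩ = √(1728/7)·(-1/48) = -0.327327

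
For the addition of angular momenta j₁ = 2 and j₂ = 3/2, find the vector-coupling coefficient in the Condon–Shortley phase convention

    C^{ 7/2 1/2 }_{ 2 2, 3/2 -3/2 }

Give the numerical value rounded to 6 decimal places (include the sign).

j₁+j₂−J=0  J+j₁−j₂=4  J−j₁+j₂=3  j₁+j₂+J+1=8
(j₁±m₁, j₂±m₂, J±M) = (4,0,0,3,4,3)
P² = 20736/35
sum k=0..0:
  [0] +1/144 = 1/144
S = 1/144
C² = P²·S² = 1/35 ; C = +0.169031

+0.169031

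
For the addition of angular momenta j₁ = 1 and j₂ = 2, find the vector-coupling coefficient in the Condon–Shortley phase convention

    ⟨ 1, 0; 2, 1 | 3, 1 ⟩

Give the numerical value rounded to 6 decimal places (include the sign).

+√(8/15) ≈ +0.730297

√[7·0!2!4!/7! · 1!1!3!1!4!2!] = √(96/5)
  +(−1)^0/∏(0,0,1,3,1,1)! = 1/6  (running 1/6)
⟨..|..⟩ = √(96/5)·(1/6) = +0.730297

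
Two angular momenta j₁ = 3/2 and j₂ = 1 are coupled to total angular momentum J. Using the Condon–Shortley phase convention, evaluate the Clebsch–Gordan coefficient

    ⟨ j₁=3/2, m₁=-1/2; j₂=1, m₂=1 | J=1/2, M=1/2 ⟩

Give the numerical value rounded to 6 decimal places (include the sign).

√[2·2!1!0!/4! · 1!2!2!0!1!0!] = √(2/3)
  +(−1)^2/∏(2,0,0,0,1,0)! = 1/2  (running 1/2)
⟨..|..⟩ = √(2/3)·(1/2) = +0.408248

+√(1/6) ≈ +0.408248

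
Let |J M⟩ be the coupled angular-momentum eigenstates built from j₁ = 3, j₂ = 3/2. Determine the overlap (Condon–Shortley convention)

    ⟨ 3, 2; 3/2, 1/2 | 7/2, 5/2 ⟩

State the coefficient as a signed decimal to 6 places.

triangle: 1!×5!×2!/9! = 240/362880
(j±m)!: 5!×1!×2!×1!×6!×1! = 172800
prefactor² = (2J+1)×Δ×N² = 6400/7
  k=0: +1/(0!×1!×1!×2!×4!×0!) = 1/48
  k=1: −1/(1!×0!×0!×1!×5!×1!) = -1/120
Σ = 1/80  ⇒  CG² = 6400/7×1/80² = 1/7
CG = +√(1/7) = +0.377964

+0.377964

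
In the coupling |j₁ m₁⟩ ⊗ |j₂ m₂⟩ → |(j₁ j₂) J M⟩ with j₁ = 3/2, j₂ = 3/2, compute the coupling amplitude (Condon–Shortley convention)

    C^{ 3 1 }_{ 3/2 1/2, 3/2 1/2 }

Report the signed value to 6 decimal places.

√[7·0!3!3!/7! · 2!1!2!1!4!2!] = √(48/5)
  +(−1)^0/∏(0,0,1,2,2,1)! = 1/4  (running 1/4)
⟨..|..⟩ = √(48/5)·(1/4) = +0.774597

+√(3/5) = +0.774597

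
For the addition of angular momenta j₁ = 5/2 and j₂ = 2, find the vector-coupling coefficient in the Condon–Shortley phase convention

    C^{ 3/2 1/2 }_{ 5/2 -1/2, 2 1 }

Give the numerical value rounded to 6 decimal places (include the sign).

+0.487950  (= +√(5/21))

triangle: 3!*2!*1!/7! = 12/5040
(j±m)!: 2!*3!*3!*1!*2!*1! = 144
prefactor² = (2J+1)*Δ*N² = 48/35
  k=2: +1/(2!*1!*1!*1!*1!*0!) = 1/2
  k=3: −1/(3!*0!*0!*0!*2!*1!) = -1/12
Σ = 5/12  ⇒  CG² = 48/35*5/12² = 5/21
CG = +√(5/21) = +0.487950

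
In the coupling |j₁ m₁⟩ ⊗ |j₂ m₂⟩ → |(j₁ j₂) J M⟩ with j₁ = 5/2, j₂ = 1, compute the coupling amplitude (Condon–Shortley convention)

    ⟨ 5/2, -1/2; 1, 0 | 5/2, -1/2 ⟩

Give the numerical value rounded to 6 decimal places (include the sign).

-0.169031  (= −√(1/35))

triangle: 1!*4!*1!/7! = 24/5040
(j±m)!: 2!*3!*1!*1!*2!*3! = 144
prefactor² = (2J+1)*Δ*N² = 144/35
  k=0: +1/(0!*1!*3!*1!*1!*0!) = 1/6
  k=1: −1/(1!*0!*2!*0!*2!*1!) = -1/4
Σ = -1/12  ⇒  CG² = 144/35*(-1/12)² = 1/35
CG = −√(1/35) = -0.169031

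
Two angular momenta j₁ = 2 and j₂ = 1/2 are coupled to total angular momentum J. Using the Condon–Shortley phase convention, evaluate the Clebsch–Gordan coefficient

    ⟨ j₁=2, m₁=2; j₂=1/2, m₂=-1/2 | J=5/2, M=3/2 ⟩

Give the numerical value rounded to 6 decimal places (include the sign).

triangle: 0!×4!×1!/6! = 24/720
(j±m)!: 4!×0!×0!×1!×4!×1! = 576
prefactor² = (2J+1)×Δ×N² = 576/5
  k=0: +1/(0!×0!×0!×0!×4!×1!) = 1/24
Σ = 1/24  ⇒  CG² = 576/5×1/24² = 1/5
CG = +√(1/5) = +0.447214

+√(1/5) ≈ +0.447214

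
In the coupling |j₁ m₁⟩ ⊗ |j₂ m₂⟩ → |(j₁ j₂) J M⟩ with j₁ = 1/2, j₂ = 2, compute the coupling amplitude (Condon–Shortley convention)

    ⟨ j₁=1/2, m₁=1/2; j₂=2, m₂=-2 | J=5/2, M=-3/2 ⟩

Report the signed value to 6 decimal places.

√[6·0!1!4!/6! · 1!0!0!4!1!4!] = √(576/5)
  +(−1)^0/∏(0,0,0,0,1,4)! = 1/24  (running 1/24)
⟨..|..⟩ = √(576/5)·(1/24) = +0.447214

+0.447214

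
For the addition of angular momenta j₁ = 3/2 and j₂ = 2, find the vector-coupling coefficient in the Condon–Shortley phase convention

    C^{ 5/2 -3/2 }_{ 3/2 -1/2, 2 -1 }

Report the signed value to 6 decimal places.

√[6·1!2!3!/7! · 1!2!1!3!1!4!] = √(144/35)
  +(−1)^0/∏(0,1,2,1,0,2)! = 1/4  (running 1/4)
  +(−1)^1/∏(1,0,1,0,1,3)! = -1/6  (running 1/12)
⟨..|..⟩ = √(144/35)·(1/12) = +0.169031

+0.169031  (= +√(1/35))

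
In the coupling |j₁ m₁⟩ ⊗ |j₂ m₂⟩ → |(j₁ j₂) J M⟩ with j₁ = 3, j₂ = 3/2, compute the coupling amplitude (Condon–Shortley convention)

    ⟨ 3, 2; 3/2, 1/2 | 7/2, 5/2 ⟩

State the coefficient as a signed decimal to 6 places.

triangle: 1!*5!*2!/9! = 240/362880
(j±m)!: 5!*1!*2!*1!*6!*1! = 172800
prefactor² = (2J+1)*Δ*N² = 6400/7
  k=0: +1/(0!*1!*1!*2!*4!*0!) = 1/48
  k=1: −1/(1!*0!*0!*1!*5!*1!) = -1/120
Σ = 1/80  ⇒  CG² = 6400/7*1/80² = 1/7
CG = +√(1/7) = +0.377964

+0.377964  (= +√(1/7))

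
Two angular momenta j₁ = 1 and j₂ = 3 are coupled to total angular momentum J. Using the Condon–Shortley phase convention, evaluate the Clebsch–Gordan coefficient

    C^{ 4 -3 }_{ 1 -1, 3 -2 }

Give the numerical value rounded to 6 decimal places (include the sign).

j₁+j₂−J=0  J+j₁−j₂=2  J−j₁+j₂=6  j₁+j₂+J+1=9
(j₁±m₁, j₂±m₂, J±M) = (0,2,1,5,1,7)
P² = 43200
sum k=0..0:
  [0] +1/240 = 1/240
S = 1/240
C² = P²·S² = 3/4 ; C = +0.866025

+√(3/4) = +0.866025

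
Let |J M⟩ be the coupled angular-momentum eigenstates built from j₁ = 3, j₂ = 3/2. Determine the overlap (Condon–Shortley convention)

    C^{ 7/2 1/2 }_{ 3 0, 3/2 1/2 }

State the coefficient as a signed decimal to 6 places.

triangle: 1!*5!*2!/9! = 240/362880
(j±m)!: 3!*3!*2!*1!*4!*3! = 10368
prefactor² = (2J+1)*Δ*N² = 384/7
  k=0: +1/(0!*1!*3!*2!*2!*0!) = 1/24
  k=1: −1/(1!*0!*2!*1!*3!*1!) = -1/12
Σ = -1/24  ⇒  CG² = 384/7*(-1/24)² = 2/21
CG = −√(2/21) = -0.308607

-0.308607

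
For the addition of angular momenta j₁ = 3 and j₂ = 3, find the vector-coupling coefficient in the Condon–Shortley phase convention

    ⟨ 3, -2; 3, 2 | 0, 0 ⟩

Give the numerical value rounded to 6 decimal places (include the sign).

j₁+j₂−J=6  J+j₁−j₂=0  J−j₁+j₂=0  j₁+j₂+J+1=7
(j₁±m₁, j₂±m₂, J±M) = (1,5,5,1,0,0)
P² = 14400/7
sum k=5..5:
  [5] −1/120 = -1/120
S = -1/120
C² = P²·S² = 1/7 ; C = -0.377964

−√(1/7) ≈ -0.377964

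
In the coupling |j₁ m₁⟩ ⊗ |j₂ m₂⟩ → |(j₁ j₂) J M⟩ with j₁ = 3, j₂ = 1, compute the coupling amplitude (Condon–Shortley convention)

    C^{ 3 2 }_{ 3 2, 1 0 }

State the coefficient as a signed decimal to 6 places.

+0.577350  (= +√(1/3))

√[7·1!5!1!/8! · 5!1!1!1!5!1!] = √(300)
  +(−1)^0/∏(0,1,1,1,4,0)! = 1/24  (running 1/24)
  +(−1)^1/∏(1,0,0,0,5,1)! = -1/120  (running 1/30)
⟨..|..⟩ = √(300)·(1/30) = +0.577350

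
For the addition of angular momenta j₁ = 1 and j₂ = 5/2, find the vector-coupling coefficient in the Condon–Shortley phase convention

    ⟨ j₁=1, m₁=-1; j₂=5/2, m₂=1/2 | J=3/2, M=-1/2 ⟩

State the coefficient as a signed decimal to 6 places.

+√(1/5) = +0.447214

√[4·2!0!3!/6! · 0!2!3!2!1!2!] = √(16/5)
  +(−1)^2/∏(2,0,0,1,0,2)! = 1/4  (running 1/4)
⟨..|..⟩ = √(16/5)·(1/4) = +0.447214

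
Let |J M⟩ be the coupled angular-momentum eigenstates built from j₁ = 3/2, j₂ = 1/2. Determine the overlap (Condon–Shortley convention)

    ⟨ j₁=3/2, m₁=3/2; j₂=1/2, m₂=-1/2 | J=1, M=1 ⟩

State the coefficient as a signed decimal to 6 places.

j₁+j₂−J=1  J+j₁−j₂=2  J−j₁+j₂=0  j₁+j₂+J+1=4
(j₁±m₁, j₂±m₂, J±M) = (3,0,0,1,2,0)
P² = 3
sum k=0..0:
  [0] +1/2 = 1/2
S = 1/2
C² = P²·S² = 3/4 ; C = +0.866025

+√(3/4) = +0.866025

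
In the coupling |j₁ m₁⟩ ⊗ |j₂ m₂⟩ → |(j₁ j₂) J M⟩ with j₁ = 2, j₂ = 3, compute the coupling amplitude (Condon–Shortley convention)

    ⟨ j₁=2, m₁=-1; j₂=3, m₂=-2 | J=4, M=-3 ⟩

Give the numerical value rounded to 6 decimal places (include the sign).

triangle: 1!·3!·5!/10! = 720/3628800
(j±m)!: 1!·3!·1!·5!·1!·7! = 3628800
prefactor² = (2J+1)·Δ·N² = 6480
  k=0: +1/(0!·1!·3!·1!·0!·4!) = 1/144
  k=1: −1/(1!·0!·2!·0!·1!·5!) = -1/240
Σ = 1/360  ⇒  CG² = 6480·1/360² = 1/20
CG = +√(1/20) = +0.223607

+√(1/20) ≈ +0.223607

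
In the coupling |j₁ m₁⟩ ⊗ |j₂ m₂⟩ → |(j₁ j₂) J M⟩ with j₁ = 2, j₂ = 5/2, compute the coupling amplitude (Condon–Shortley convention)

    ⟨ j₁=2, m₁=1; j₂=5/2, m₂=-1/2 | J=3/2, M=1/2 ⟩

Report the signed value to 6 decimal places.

−√(5/21) = -0.487950

j₁+j₂−J=3  J+j₁−j₂=1  J−j₁+j₂=2  j₁+j₂+J+1=7
(j₁±m₁, j₂±m₂, J±M) = (3,1,2,3,2,1)
P² = 48/35
sum k=0..1:
  [0] +1/12 = 1/12
  [1] −1/2 = -1/2
S = -5/12
C² = P²·S² = 5/21 ; C = -0.487950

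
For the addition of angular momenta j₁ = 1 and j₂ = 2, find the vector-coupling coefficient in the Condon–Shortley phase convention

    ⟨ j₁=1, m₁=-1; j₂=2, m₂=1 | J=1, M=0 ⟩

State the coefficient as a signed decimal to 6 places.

+√(3/10) = +0.547723

√[3·2!0!2!/5! · 0!2!3!1!1!1!] = √(6/5)
  +(−1)^2/∏(2,0,0,1,0,1)! = 1/2  (running 1/2)
⟨..|..⟩ = √(6/5)·(1/2) = +0.547723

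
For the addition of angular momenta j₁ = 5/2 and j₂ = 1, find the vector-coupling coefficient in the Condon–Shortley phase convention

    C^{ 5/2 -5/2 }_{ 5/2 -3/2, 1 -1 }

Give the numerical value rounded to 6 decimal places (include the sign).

√[6·1!4!1!/7! · 1!4!0!2!0!5!] = √(1152/7)
  +(−1)^0/∏(0,1,4,0,0,1)! = 1/24  (running 1/24)
⟨..|..⟩ = √(1152/7)·(1/24) = +0.534522

+√(2/7) ≈ +0.534522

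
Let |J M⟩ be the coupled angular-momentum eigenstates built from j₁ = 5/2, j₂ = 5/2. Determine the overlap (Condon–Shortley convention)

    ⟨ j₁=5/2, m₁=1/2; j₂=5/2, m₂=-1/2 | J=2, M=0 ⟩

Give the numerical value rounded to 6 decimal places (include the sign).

j₁+j₂−J=3  J+j₁−j₂=2  J−j₁+j₂=2  j₁+j₂+J+1=8
(j₁±m₁, j₂±m₂, J±M) = (3,2,2,3,2,2)
P² = 12/7
sum k=0..2:
  [0] +1/24 = 1/24
  [1] −1/2 = -1/2
  [2] +1/8 = 1/8
S = -1/3
C² = P²·S² = 4/21 ; C = -0.436436

−√(4/21) ≈ -0.436436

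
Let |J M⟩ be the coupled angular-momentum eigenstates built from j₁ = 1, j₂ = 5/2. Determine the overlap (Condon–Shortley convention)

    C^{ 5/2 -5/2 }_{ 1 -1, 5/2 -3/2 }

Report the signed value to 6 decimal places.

−√(2/7) ≈ -0.534522

j₁+j₂−J=1  J+j₁−j₂=1  J−j₁+j₂=4  j₁+j₂+J+1=7
(j₁±m₁, j₂±m₂, J±M) = (0,2,1,4,0,5)
P² = 1152/7
sum k=1..1:
  [1] −1/24 = -1/24
S = -1/24
C² = P²·S² = 2/7 ; C = -0.534522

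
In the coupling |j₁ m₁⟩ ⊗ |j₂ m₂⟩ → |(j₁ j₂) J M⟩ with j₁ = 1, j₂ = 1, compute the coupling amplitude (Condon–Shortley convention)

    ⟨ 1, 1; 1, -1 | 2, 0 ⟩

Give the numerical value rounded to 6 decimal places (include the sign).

+0.408248

j₁+j₂−J=0  J+j₁−j₂=2  J−j₁+j₂=2  j₁+j₂+J+1=5
(j₁±m₁, j₂±m₂, J±M) = (2,0,0,2,2,2)
P² = 8/3
sum k=0..0:
  [0] +1/4 = 1/4
S = 1/4
C² = P²·S² = 1/6 ; C = +0.408248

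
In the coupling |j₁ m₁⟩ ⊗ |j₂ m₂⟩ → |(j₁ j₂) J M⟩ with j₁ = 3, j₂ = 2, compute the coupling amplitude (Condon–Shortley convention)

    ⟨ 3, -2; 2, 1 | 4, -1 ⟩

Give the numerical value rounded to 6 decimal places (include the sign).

√[9·1!5!3!/10! · 1!5!3!1!3!5!] = √(6480/7)
  +(−1)^0/∏(0,1,5,3,0,0)! = 1/720  (running 1/720)
  +(−1)^1/∏(1,0,4,2,1,1)! = -1/48  (running -7/360)
⟨..|..⟩ = √(6480/7)·(-7/360) = -0.591608

-0.591608  (= −√(7/20))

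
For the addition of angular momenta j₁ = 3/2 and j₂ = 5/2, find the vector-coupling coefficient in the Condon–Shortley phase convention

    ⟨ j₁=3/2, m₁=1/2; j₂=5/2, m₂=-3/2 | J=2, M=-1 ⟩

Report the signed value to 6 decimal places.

triangle: 2!·1!·3!/7! = 12/5040
(j±m)!: 2!·1!·1!·4!·1!·3! = 288
prefactor² = (2J+1)·Δ·N² = 24/7
  k=0: +1/(0!·2!·1!·1!·0!·2!) = 1/4
  k=1: −1/(1!·1!·0!·0!·1!·3!) = -1/6
Σ = 1/12  ⇒  CG² = 24/7·1/12² = 1/42
CG = +√(1/42) = +0.154303

+0.154303  (= +√(1/42))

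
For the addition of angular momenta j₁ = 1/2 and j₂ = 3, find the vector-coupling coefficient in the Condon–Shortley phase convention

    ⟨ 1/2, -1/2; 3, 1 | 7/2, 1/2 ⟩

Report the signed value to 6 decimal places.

√[8·0!1!6!/8! · 0!1!4!2!4!3!] = √(6912/7)
  +(−1)^0/∏(0,0,1,4,0,2)! = 1/48  (running 1/48)
⟨..|..⟩ = √(6912/7)·(1/48) = +0.654654

+0.654654  (= +√(3/7))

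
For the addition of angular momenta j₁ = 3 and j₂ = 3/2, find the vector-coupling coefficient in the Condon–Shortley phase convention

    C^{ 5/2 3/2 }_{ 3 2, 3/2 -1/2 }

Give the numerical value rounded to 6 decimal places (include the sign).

+√(1/14) = +0.267261

√[6·2!4!1!/8! · 5!1!1!2!4!1!] = √(288/7)
  +(−1)^0/∏(0,2,1,1,3,0)! = 1/12  (running 1/12)
  +(−1)^1/∏(1,1,0,0,4,1)! = -1/24  (running 1/24)
⟨..|..⟩ = √(288/7)·(1/24) = +0.267261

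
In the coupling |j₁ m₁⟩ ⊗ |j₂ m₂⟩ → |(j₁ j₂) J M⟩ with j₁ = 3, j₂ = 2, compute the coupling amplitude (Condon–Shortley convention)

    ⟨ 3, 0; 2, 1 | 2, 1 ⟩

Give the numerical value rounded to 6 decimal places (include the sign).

j₁+j₂−J=3  J+j₁−j₂=3  J−j₁+j₂=1  j₁+j₂+J+1=8
(j₁±m₁, j₂±m₂, J±M) = (3,3,3,1,3,1)
P² = 81/14
sum k=2..3:
  [2] +1/4 = 1/4
  [3] −1/36 = -1/36
S = 2/9
C² = P²·S² = 2/7 ; C = +0.534522

+0.534522  (= +√(2/7))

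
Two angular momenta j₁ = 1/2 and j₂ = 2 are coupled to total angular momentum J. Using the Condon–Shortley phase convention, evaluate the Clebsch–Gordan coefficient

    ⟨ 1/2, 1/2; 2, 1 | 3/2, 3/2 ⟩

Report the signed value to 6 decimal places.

+√(1/5) = +0.447214

j₁+j₂−J=1  J+j₁−j₂=0  J−j₁+j₂=3  j₁+j₂+J+1=5
(j₁±m₁, j₂±m₂, J±M) = (1,0,3,1,3,0)
P² = 36/5
sum k=0..0:
  [0] +1/6 = 1/6
S = 1/6
C² = P²·S² = 1/5 ; C = +0.447214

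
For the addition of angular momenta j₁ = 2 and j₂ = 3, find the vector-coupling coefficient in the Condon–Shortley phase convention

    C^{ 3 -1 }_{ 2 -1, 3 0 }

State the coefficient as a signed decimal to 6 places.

−√(1/30) ≈ -0.182574

triangle: 2!*2!*4!/9! = 96/362880
(j±m)!: 1!*3!*3!*3!*2!*4! = 10368
prefactor² = (2J+1)*Δ*N² = 96/5
  k=1: −1/(1!*1!*2!*2!*0!*2!) = -1/8
  k=2: +1/(2!*0!*1!*1!*1!*3!) = 1/12
Σ = -1/24  ⇒  CG² = 96/5*(-1/24)² = 1/30
CG = −√(1/30) = -0.182574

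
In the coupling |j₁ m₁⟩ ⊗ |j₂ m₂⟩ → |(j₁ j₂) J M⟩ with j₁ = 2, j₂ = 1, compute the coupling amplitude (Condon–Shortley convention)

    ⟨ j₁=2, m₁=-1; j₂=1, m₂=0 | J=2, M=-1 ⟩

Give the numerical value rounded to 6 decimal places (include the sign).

-0.408248

√[5·1!3!1!/6! · 1!3!1!1!1!3!] = √(3/2)
  +(−1)^0/∏(0,1,3,1,0,0)! = 1/6  (running 1/6)
  +(−1)^1/∏(1,0,2,0,1,1)! = -1/2  (running -1/3)
⟨..|..⟩ = √(3/2)·(-1/3) = -0.408248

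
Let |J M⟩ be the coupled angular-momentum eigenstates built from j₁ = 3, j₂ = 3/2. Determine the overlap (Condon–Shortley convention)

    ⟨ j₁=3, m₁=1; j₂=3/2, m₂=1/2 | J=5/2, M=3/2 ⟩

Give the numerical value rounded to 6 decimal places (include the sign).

√[6·2!4!1!/8! · 4!2!2!1!4!1!] = √(576/35)
  +(−1)^1/∏(1,1,1,1,3,0)! = -1/6  (running -1/6)
  +(−1)^2/∏(2,0,0,0,4,1)! = 1/48  (running -7/48)
⟨..|..⟩ = √(576/35)·(-7/48) = -0.591608

−√(7/20) = -0.591608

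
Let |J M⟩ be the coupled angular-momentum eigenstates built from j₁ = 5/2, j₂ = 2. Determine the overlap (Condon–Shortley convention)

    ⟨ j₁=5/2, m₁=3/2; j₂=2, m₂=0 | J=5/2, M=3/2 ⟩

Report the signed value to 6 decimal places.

√[6·2!3!2!/8! · 4!1!2!2!4!1!] = √(288/35)
  +(−1)^0/∏(0,2,1,2,2,0)! = 1/8  (running 1/8)
  +(−1)^1/∏(1,1,0,1,3,1)! = -1/6  (running -1/24)
⟨..|..⟩ = √(288/35)·(-1/24) = -0.119523

-0.119523  (= −√(1/70))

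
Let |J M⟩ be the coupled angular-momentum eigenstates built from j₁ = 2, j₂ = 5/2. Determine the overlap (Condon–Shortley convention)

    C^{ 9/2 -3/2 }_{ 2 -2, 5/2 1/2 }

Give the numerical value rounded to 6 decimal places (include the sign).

+√(5/42) ≈ +0.345033

j₁+j₂−J=0  J+j₁−j₂=4  J−j₁+j₂=5  j₁+j₂+J+1=10
(j₁±m₁, j₂±m₂, J±M) = (0,4,3,2,3,6)
P² = 69120/7
sum k=0..0:
  [0] +1/288 = 1/288
S = 1/288
C² = P²·S² = 5/42 ; C = +0.345033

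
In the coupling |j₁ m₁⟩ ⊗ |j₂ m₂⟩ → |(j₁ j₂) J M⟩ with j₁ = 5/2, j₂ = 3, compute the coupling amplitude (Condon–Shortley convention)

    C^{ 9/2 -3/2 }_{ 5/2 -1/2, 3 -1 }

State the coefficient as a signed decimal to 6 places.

triangle: 1!·4!·5!/11! = 2880/39916800
(j±m)!: 2!·3!·2!·4!·3!·6! = 2488320
prefactor² = (2J+1)·Δ·N² = 138240/77
  k=0: +1/(0!·1!·3!·2!·1!·3!) = 1/72
  k=1: −1/(1!·0!·2!·1!·2!·4!) = -1/96
Σ = 1/288  ⇒  CG² = 138240/77·1/288² = 5/231
CG = +√(5/231) = +0.147122

+0.147122  (= +√(5/231))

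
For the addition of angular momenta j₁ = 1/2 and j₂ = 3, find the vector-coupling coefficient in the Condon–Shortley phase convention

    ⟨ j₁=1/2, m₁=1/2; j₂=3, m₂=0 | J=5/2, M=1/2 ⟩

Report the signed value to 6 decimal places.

+0.654654  (= +√(3/7))

triangle: 1!×0!×5!/7! = 120/5040
(j±m)!: 1!×0!×3!×3!×3!×2! = 432
prefactor² = (2J+1)×Δ×N² = 432/7
  k=0: +1/(0!×1!×0!×3!×0!×2!) = 1/12
Σ = 1/12  ⇒  CG² = 432/7×1/12² = 3/7
CG = +√(3/7) = +0.654654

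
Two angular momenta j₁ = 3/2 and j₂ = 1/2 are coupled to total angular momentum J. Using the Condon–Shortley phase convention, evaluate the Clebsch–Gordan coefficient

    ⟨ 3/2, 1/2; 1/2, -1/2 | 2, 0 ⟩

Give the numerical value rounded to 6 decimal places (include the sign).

triangle: 0!×3!×1!/5! = 6/120
(j±m)!: 2!×1!×0!×1!×2!×2! = 8
prefactor² = (2J+1)×Δ×N² = 2
  k=0: +1/(0!×0!×1!×0!×2!×1!) = 1/2
Σ = 1/2  ⇒  CG² = 2×1/2² = 1/2
CG = +√(1/2) = +0.707107

+0.707107  (= +√(1/2))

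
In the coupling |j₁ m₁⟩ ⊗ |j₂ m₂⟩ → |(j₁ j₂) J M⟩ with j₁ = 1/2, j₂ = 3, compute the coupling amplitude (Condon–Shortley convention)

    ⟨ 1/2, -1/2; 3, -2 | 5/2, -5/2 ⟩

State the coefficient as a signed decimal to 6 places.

-0.377964

√[6·1!0!5!/7! · 0!1!1!5!0!5!] = √(14400/7)
  +(−1)^1/∏(1,0,0,0,0,5)! = -1/120  (running -1/120)
⟨..|..⟩ = √(14400/7)·(-1/120) = -0.377964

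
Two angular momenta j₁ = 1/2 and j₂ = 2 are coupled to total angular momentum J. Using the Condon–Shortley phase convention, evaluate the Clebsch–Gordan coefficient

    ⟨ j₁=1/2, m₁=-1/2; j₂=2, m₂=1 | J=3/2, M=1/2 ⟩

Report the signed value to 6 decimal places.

−√(3/5) ≈ -0.774597

√[4·1!0!3!/5! · 0!1!3!1!2!1!] = √(12/5)
  +(−1)^1/∏(1,0,0,2,0,1)! = -1/2  (running -1/2)
⟨..|..⟩ = √(12/5)·(-1/2) = -0.774597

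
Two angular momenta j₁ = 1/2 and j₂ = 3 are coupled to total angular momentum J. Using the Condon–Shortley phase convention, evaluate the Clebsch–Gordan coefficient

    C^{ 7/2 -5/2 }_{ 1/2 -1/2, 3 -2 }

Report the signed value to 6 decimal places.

+√(6/7) = +0.925820

√[8·0!1!6!/8! · 0!1!1!5!1!6!] = √(86400/7)
  +(−1)^0/∏(0,0,1,1,0,5)! = 1/120  (running 1/120)
⟨..|..⟩ = √(86400/7)·(1/120) = +0.925820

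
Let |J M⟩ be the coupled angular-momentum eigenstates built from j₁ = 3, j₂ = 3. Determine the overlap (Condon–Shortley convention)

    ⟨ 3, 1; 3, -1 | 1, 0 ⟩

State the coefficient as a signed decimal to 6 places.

√[3·5!1!1!/8! · 4!2!2!4!1!1!] = √(144/7)
  +(−1)^1/∏(1,4,1,1,0,0)! = -1/24  (running -1/24)
  +(−1)^2/∏(2,3,0,0,1,1)! = 1/12  (running 1/24)
⟨..|..⟩ = √(144/7)·(1/24) = +0.188982

+0.188982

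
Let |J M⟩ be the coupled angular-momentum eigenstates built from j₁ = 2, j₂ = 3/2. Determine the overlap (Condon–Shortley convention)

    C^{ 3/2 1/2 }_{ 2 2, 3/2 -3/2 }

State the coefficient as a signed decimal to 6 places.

+√(2/5) = +0.632456

triangle: 2!×2!×1!/6! = 4/720
(j±m)!: 4!×0!×0!×3!×2!×1! = 288
prefactor² = (2J+1)×Δ×N² = 32/5
  k=0: +1/(0!×2!×0!×0!×2!×1!) = 1/4
Σ = 1/4  ⇒  CG² = 32/5×1/4² = 2/5
CG = +√(2/5) = +0.632456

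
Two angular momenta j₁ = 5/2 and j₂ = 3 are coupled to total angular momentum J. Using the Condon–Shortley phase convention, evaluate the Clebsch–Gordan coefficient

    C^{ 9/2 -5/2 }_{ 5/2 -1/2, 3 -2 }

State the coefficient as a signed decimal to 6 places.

+√(49/198) = +0.497468

triangle: 1!·4!·5!/11! = 2880/39916800
(j±m)!: 2!·3!·1!·5!·2!·7! = 14515200
prefactor² = (2J+1)·Δ·N² = 115200/11
  k=0: +1/(0!·1!·3!·1!·1!·4!) = 1/144
  k=1: −1/(1!·0!·2!·0!·2!·5!) = -1/480
Σ = 7/1440  ⇒  CG² = 115200/11·7/1440² = 49/198
CG = +√(49/198) = +0.497468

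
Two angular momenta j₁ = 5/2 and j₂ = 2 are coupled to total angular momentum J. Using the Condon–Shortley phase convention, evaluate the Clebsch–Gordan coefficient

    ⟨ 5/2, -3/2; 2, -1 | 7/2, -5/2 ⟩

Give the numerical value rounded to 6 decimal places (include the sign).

triangle: 1!·4!·3!/9! = 144/362880
(j±m)!: 1!·4!·1!·3!·1!·6! = 103680
prefactor² = (2J+1)·Δ·N² = 2304/7
  k=0: +1/(0!·1!·4!·1!·0!·2!) = 1/48
  k=1: −1/(1!·0!·3!·0!·1!·3!) = -1/36
Σ = -1/144  ⇒  CG² = 2304/7·(-1/144)² = 1/63
CG = −√(1/63) = -0.125988

−√(1/63) = -0.125988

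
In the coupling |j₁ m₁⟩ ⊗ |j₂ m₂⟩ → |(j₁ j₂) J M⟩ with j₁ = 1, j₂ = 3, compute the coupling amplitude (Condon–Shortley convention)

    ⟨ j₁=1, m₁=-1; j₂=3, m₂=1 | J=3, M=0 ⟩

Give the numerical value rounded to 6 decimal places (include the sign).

√[7·1!1!5!/8! · 0!2!4!2!3!3!] = √(72)
  +(−1)^1/∏(1,0,1,3,0,2)! = -1/12  (running -1/12)
⟨..|..⟩ = √(72)·(-1/12) = -0.707107

-0.707107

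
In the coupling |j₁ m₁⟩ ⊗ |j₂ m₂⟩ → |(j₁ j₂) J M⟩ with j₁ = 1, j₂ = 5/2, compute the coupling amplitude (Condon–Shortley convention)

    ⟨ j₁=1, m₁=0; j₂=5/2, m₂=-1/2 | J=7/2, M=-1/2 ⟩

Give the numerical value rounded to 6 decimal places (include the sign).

+0.755929

√[8·0!2!5!/8! · 1!1!2!3!3!4!] = √(576/7)
  +(−1)^0/∏(0,0,1,2,1,3)! = 1/12  (running 1/12)
⟨..|..⟩ = √(576/7)·(1/12) = +0.755929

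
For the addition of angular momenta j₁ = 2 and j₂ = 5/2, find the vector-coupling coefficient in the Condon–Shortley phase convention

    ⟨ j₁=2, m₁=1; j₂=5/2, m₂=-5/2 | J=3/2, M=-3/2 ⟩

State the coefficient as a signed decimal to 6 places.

√[4·3!1!2!/7! · 3!1!0!5!0!3!] = √(288/7)
  +(−1)^0/∏(0,3,1,0,0,2)! = 1/12  (running 1/12)
⟨..|..⟩ = √(288/7)·(1/12) = +0.534522

+√(2/7) ≈ +0.534522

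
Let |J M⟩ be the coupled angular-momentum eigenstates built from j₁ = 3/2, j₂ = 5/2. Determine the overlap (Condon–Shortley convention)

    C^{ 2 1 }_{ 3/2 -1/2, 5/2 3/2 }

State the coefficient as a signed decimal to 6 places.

√[5·2!1!3!/7! · 1!2!4!1!3!1!] = √(24/7)
  +(−1)^1/∏(1,1,1,3,0,0)! = -1/6  (running -1/6)
  +(−1)^2/∏(2,0,0,2,1,1)! = 1/4  (running 1/12)
⟨..|..⟩ = √(24/7)·(1/12) = +0.154303

+0.154303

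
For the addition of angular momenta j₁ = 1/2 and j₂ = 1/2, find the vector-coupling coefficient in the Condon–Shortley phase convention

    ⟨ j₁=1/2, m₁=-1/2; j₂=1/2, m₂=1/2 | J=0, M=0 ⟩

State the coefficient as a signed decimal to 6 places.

triangle: 1!×0!×0!/2! = 1/2
(j±m)!: 0!×1!×1!×0!×0!×0! = 1
prefactor² = (2J+1)×Δ×N² = 1/2
  k=1: −1/(1!×0!×0!×0!×0!×0!) = -1
Σ = -1  ⇒  CG² = 1/2×(-1)² = 1/2
CG = −√(1/2) = -0.707107

−√(1/2) = -0.707107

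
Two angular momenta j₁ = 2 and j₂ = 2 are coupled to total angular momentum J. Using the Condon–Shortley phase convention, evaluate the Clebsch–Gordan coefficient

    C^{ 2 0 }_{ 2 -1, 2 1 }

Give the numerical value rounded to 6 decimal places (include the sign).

j₁+j₂−J=2  J+j₁−j₂=2  J−j₁+j₂=2  j₁+j₂+J+1=7
(j₁±m₁, j₂±m₂, J±M) = (1,3,3,1,2,2)
P² = 8/7
sum k=1..2:
  [1] −1/4 = -1/4
  [2] +1/2 = 1/2
S = 1/4
C² = P²·S² = 1/14 ; C = +0.267261

+√(1/14) ≈ +0.267261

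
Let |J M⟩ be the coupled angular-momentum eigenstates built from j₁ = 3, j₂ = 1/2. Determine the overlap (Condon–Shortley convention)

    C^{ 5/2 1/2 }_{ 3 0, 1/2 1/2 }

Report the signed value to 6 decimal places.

triangle: 1!*5!*0!/7! = 120/5040
(j±m)!: 3!*3!*1!*0!*3!*2! = 432
prefactor² = (2J+1)*Δ*N² = 432/7
  k=1: −1/(1!*0!*2!*0!*3!*0!) = -1/12
Σ = -1/12  ⇒  CG² = 432/7*(-1/12)² = 3/7
CG = −√(3/7) = -0.654654

−√(3/7) ≈ -0.654654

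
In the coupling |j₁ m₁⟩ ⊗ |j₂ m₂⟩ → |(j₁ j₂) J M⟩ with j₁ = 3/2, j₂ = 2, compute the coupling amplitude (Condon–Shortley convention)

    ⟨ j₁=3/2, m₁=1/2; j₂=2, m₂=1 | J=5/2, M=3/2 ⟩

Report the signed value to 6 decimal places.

-0.169031  (= −√(1/35))

√[6·1!2!3!/7! · 2!1!3!1!4!1!] = √(144/35)
  +(−1)^0/∏(0,1,1,3,1,0)! = 1/6  (running 1/6)
  +(−1)^1/∏(1,0,0,2,2,1)! = -1/4  (running -1/12)
⟨..|..⟩ = √(144/35)·(-1/12) = -0.169031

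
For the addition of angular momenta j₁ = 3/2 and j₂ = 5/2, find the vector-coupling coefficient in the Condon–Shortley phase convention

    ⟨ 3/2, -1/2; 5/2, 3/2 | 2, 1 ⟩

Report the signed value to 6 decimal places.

+0.154303  (= +√(1/42))

triangle: 2!*1!*3!/7! = 12/5040
(j±m)!: 1!*2!*4!*1!*3!*1! = 288
prefactor² = (2J+1)*Δ*N² = 24/7
  k=1: −1/(1!*1!*1!*3!*0!*0!) = -1/6
  k=2: +1/(2!*0!*0!*2!*1!*1!) = 1/4
Σ = 1/12  ⇒  CG² = 24/7*1/12² = 1/42
CG = +√(1/42) = +0.154303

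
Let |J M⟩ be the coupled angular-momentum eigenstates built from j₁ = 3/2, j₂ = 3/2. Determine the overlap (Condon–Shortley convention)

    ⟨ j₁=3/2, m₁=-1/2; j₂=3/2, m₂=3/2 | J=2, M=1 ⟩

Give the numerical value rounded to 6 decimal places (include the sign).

√[5·1!2!2!/6! · 1!2!3!0!3!1!] = √(2)
  +(−1)^1/∏(1,0,1,2,1,0)! = -1/2  (running -1/2)
⟨..|..⟩ = √(2)·(-1/2) = -0.707107

-0.707107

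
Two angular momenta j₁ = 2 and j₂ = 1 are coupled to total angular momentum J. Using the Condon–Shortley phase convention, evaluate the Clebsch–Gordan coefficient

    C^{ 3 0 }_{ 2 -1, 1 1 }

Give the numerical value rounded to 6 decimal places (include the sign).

+0.447214

j₁+j₂−J=0  J+j₁−j₂=4  J−j₁+j₂=2  j₁+j₂+J+1=7
(j₁±m₁, j₂±m₂, J±M) = (1,3,2,0,3,3)
P² = 144/5
sum k=0..0:
  [0] +1/12 = 1/12
S = 1/12
C² = P²·S² = 1/5 ; C = +0.447214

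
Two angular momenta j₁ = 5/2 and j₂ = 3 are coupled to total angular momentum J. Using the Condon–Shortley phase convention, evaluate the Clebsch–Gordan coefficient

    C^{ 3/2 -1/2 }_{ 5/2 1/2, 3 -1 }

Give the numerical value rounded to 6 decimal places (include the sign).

√[4·4!1!2!/8! · 3!2!2!4!1!2!] = √(192/35)
  +(−1)^1/∏(1,3,1,1,0,1)! = -1/6  (running -1/6)
  +(−1)^2/∏(2,2,0,0,1,2)! = 1/8  (running -1/24)
⟨..|..⟩ = √(192/35)·(-1/24) = -0.097590

−√(1/105) ≈ -0.097590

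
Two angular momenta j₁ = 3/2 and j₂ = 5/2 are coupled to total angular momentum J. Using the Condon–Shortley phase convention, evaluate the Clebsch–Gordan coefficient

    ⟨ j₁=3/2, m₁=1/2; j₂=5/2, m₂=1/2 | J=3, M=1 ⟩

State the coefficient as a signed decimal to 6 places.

√[7·1!2!4!/8! · 2!1!3!2!4!2!] = √(48/5)
  +(−1)^0/∏(0,1,1,3,1,1)! = 1/6  (running 1/6)
  +(−1)^1/∏(1,0,0,2,2,2)! = -1/8  (running 1/24)
⟨..|..⟩ = √(48/5)·(1/24) = +0.129099

+0.129099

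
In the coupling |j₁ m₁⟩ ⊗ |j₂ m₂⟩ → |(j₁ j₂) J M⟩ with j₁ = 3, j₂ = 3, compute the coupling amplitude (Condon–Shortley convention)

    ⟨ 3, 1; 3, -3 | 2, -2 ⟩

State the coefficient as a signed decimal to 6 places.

+√(5/42) ≈ +0.345033

triangle: 4!×2!×2!/9! = 96/362880
(j±m)!: 4!×2!×0!×6!×0!×4! = 829440
prefactor² = (2J+1)×Δ×N² = 7680/7
  k=0: +1/(0!×4!×2!×0!×0!×2!) = 1/96
Σ = 1/96  ⇒  CG² = 7680/7×1/96² = 5/42
CG = +√(5/42) = +0.345033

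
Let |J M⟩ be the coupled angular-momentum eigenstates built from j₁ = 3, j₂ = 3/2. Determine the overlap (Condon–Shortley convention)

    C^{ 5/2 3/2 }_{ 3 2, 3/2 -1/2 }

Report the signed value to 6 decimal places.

+0.267261  (= +√(1/14))

j₁+j₂−J=2  J+j₁−j₂=4  J−j₁+j₂=1  j₁+j₂+J+1=8
(j₁±m₁, j₂±m₂, J±M) = (5,1,1,2,4,1)
P² = 288/7
sum k=0..1:
  [0] +1/12 = 1/12
  [1] −1/24 = -1/24
S = 1/24
C² = P²·S² = 1/14 ; C = +0.267261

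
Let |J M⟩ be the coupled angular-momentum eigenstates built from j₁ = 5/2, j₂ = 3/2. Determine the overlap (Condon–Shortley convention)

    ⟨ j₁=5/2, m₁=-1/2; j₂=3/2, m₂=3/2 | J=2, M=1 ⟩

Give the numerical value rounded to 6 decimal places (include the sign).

√[5·2!3!1!/7! · 2!3!3!0!3!1!] = √(36/7)
  +(−1)^2/∏(2,0,1,1,2,0)! = 1/4  (running 1/4)
⟨..|..⟩ = √(36/7)·(1/4) = +0.566947

+√(9/28) ≈ +0.566947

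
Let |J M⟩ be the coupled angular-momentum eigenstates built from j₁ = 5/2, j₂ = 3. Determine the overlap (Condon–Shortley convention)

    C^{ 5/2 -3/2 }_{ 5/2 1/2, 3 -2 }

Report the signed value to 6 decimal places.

−√(1/14) ≈ -0.267261

j₁+j₂−J=3  J+j₁−j₂=2  J−j₁+j₂=3  j₁+j₂+J+1=9
(j₁±m₁, j₂±m₂, J±M) = (3,2,1,5,1,4)
P² = 288/7
sum k=0..1:
  [0] +1/24 = 1/24
  [1] −1/12 = -1/12
S = -1/24
C² = P²·S² = 1/14 ; C = -0.267261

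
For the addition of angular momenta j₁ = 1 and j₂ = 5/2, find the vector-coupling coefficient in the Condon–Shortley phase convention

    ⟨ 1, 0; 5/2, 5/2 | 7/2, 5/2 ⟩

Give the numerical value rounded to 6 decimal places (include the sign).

+0.534522

j₁+j₂−J=0  J+j₁−j₂=2  J−j₁+j₂=5  j₁+j₂+J+1=8
(j₁±m₁, j₂±m₂, J±M) = (1,1,5,0,6,1)
P² = 28800/7
sum k=0..0:
  [0] +1/120 = 1/120
S = 1/120
C² = P²·S² = 2/7 ; C = +0.534522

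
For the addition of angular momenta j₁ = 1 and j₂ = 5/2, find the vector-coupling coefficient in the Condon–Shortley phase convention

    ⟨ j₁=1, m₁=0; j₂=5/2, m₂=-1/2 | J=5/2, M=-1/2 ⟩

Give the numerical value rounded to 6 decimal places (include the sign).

√[6·1!1!4!/7! · 1!1!2!3!2!3!] = √(144/35)
  +(−1)^0/∏(0,1,1,2,0,2)! = 1/4  (running 1/4)
  +(−1)^1/∏(1,0,0,1,1,3)! = -1/6  (running 1/12)
⟨..|..⟩ = √(144/35)·(1/12) = +0.169031

+0.169031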